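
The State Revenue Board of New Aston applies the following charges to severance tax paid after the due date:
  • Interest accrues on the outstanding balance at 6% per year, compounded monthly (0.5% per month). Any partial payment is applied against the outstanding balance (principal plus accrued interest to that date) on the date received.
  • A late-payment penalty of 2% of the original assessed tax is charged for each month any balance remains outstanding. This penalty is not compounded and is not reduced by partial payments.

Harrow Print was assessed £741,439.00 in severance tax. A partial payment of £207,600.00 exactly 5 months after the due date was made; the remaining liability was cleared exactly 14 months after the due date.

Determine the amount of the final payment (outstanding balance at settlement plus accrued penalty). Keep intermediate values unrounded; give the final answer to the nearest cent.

£785,532.59

Balance at month 5: £741,439.0000 × (1 + 0.005)^5 = £760,161.2639…
After £207,600.00 payment: £760,161.2639… − £207,600.00 = £552,561.2639…
Balance at month 14: £552,561.2639… × (1 + 0.005)^9 = £577,929.6715…
Penalty: 14 × 2% × £741,439.00 = £207,602.92
Final settlement = outstanding balance + penalty = £577,929.6715… + £207,602.92 = £785,532.59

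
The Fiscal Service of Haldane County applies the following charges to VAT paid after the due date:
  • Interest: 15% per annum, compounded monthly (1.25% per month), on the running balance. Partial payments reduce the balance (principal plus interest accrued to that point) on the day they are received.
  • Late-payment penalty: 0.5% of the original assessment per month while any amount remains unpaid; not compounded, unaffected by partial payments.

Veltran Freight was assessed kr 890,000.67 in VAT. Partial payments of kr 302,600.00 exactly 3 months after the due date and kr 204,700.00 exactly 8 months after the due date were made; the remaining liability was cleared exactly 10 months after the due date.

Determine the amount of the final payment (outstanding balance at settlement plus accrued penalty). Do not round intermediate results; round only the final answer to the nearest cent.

kr 512,280.99

Balance at month 3: kr 890,000.6700 × (1 + 0.0125)^3 = kr 923,794.6212…
After kr 302,600.00 payment: kr 923,794.6212… − kr 302,600.00 = kr 621,194.6212…
Balance at month 8: kr 621,194.6212… × (1 + 0.0125)^5 = kr 661,002.1104…
After kr 204,700.00 payment: kr 661,002.1104… − kr 204,700.00 = kr 456,302.1104…
Balance at month 10: kr 456,302.1104… × (1 + 0.0125)^2 = kr 467,780.9603…
Penalty: 10 × 0.5% × kr 890,000.67 = kr 44,500.03…
Final settlement = outstanding balance + penalty = kr 467,780.9603… + kr 44,500.03… = kr 512,280.99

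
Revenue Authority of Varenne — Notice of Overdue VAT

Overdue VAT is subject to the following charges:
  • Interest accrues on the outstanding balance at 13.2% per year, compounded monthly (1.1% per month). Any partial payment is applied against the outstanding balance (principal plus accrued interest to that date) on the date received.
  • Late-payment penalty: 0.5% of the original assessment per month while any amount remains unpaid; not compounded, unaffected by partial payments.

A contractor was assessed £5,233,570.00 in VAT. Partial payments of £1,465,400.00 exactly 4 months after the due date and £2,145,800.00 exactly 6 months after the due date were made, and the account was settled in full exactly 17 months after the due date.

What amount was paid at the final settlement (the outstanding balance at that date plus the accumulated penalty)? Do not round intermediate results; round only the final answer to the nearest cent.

Balance at month 4: £5,233,570.0000 × (1 + 0.011)^4 = £5,467,674.5920…
After £1,465,400.00 payment: £5,467,674.5920… − £1,465,400.00 = £4,002,274.5920…
Balance at month 6: £4,002,274.5920… × (1 + 0.011)^2 = £4,090,808.9082…
After £2,145,800.00 payment: £4,090,808.9082… − £2,145,800.00 = £1,945,008.9082…
Balance at month 17: £1,945,008.9082… × (1 + 0.011)^11 = £2,193,735.7172…
Penalty: 17 × 0.5% × £5,233,570.00 = £444,853.45
Final settlement = outstanding balance + penalty = £2,193,735.7172… + £444,853.45 = £2,638,589.17

£2,638,589.17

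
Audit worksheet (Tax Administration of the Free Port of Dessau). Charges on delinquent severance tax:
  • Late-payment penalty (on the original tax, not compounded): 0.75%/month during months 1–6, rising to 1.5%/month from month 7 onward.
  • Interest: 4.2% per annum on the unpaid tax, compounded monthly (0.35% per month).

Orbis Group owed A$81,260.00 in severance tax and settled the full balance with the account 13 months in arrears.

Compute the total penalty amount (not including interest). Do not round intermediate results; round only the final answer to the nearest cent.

Penalty, months 1–6: 6 × 0.75% × A$81,260.00 = A$3,656.70
Penalty, months 7–13: 7 × 1.5% × A$81,260.00 = A$8,532.30
Total penalty = A$3,656.70 + A$8,532.30 = A$12,189.00

A$12,189.00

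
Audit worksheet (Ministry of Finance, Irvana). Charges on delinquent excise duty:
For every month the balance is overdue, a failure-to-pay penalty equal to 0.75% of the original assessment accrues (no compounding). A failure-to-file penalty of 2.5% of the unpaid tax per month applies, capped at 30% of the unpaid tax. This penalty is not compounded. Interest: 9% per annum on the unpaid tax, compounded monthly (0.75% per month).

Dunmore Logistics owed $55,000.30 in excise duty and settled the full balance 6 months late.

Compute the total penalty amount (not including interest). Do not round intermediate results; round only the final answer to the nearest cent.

$10,725.06

Failure-to-file: 6 × 2.5% × $55,000.30 = $8,250.05… (under the 30% cap)
Failure-to-pay penalty = 0.75% × $55,000.30 × 6 mo = $2,475.01…
Total penalty = $8,250.05… + $2,475.01… = $10,725.06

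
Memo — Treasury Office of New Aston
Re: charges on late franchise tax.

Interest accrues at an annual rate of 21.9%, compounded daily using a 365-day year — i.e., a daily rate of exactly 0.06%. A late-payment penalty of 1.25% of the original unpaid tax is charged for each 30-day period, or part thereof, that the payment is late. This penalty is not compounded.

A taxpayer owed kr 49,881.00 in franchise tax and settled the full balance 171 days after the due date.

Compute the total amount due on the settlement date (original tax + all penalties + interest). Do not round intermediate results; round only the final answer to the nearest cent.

kr 59,009.92

Penalty periods: ⌈171/30⌉ = 6; penalty = 6 × 1.25% × kr 49,881.00 = kr 3,741.08…
Interest: kr 49,881.00 × ((1 + 0.0006)^171 − 1) = kr 49,881.00 × 0.10801401… = kr 5,387.8468…
Total = kr 49,881.00 + kr 3,741.0750 + kr 5,387.8468… = kr 59,009.92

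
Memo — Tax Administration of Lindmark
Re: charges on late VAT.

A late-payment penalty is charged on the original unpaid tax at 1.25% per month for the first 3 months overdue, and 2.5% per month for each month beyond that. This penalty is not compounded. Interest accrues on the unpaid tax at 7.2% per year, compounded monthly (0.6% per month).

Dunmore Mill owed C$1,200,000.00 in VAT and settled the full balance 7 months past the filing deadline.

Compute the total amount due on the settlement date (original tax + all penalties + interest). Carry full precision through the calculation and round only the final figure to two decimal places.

Penalty, months 1–3: 3 × 1.25% × C$1,200,000.00 = C$45,000.00
Penalty, months 4–7: 4 × 2.5% × C$1,200,000.00 = C$120,000.00
Interest: C$1,200,000.00 × ((1 + 0.006)^7 − 1) = C$1,200,000.00 × 0.0427636… = C$51,316.3266…
Total = C$1,200,000.00 + C$165,000.0000 + C$51,316.3266… = C$1,416,316.33

C$1,416,316.33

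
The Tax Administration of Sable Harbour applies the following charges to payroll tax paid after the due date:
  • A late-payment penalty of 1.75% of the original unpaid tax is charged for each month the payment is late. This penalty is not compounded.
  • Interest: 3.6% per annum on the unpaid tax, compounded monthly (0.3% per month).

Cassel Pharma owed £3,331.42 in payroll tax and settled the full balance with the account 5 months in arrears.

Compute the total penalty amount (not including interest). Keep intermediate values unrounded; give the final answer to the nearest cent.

Late-payment penalty: 5 × 1.75% × £3,331.42 = £291.50…

£291.50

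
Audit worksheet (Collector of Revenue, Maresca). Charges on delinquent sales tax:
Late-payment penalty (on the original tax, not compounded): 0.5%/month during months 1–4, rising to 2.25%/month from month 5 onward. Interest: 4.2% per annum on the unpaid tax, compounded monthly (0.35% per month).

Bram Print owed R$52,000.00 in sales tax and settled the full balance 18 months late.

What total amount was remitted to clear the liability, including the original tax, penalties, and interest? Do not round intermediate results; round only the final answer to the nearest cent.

R$72,795.30

Penalty, months 1–4: 4 × 0.5% × R$52,000.00 = R$1,040.00
Penalty, months 5–18: 14 × 2.25% × R$52,000.00 = R$16,380.00
Interest: R$52,000.00 × ((1 + 0.0035)^18 − 1) = R$52,000.00 × 0.0649097… = R$3,375.3044…
Total = R$52,000.00 + R$17,420.0000 + R$3,375.3044… = R$72,795.30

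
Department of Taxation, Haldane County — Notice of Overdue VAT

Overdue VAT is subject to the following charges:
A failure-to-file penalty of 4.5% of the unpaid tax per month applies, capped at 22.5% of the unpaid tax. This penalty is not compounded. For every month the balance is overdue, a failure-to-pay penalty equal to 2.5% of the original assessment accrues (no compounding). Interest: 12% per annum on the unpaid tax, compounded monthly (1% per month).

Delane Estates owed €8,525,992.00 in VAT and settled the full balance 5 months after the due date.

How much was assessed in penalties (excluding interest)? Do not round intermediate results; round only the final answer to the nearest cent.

Failure-to-file: 5 × 4.5% × €8,525,992.00 = €1,918,348.20, capped at 22.5% × €8,525,992.00 = €1,918,348.20
Failure-to-pay penalty: 5 × 2.5% × €8,525,992.00 = €1,065,749.00
Total penalty = €1,918,348.20 + €1,065,749.00 = €2,984,097.20

€2,984,097.20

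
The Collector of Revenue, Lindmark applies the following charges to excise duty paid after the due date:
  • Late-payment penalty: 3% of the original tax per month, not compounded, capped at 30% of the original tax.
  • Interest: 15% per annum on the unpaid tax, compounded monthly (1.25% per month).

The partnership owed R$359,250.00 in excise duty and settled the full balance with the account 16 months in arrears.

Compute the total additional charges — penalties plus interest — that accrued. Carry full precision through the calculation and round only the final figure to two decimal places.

Penalty (uncapped): 16 × 3% × R$359,250.00 = R$172,440.00; cap = 30% × R$359,250.00 = R$107,775.00 → penalty = R$107,775.00
Interest: R$359,250.00 × ((1 + 0.0125)^16 − 1) = R$359,250.00 × 0.2198895… = R$78,995.3200…
Penalties + interest = R$107,775.0000 + R$78,995.3200… = R$186,770.32

R$186,770.32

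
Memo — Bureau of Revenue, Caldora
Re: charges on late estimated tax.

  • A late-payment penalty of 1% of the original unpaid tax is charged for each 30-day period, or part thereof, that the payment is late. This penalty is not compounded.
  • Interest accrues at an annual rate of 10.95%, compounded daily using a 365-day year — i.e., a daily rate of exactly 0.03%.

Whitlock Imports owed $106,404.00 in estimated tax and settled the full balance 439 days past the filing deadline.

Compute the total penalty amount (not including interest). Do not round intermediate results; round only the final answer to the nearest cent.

Penalty periods: ⌈439/30⌉ = 15; penalty = 15 × 1% × $106,404.00 = $15,960.60

$15,960.60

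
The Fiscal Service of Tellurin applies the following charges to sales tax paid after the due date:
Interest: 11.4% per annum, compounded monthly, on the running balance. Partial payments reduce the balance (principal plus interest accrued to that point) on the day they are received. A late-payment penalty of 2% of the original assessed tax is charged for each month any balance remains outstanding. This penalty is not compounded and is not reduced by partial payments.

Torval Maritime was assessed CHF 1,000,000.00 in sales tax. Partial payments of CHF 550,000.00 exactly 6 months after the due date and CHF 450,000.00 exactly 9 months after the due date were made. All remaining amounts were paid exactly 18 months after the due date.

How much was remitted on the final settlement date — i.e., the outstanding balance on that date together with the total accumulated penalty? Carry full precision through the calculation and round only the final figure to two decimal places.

CHF 439,481.47

Monthly rate = 11.4% ÷ 12 = 0.95%
Balance at month 6: CHF 1,000,000.0000 × (1 + 0.0095)^6 = CHF 1,058,371.0201…
After CHF 550,000.00 payment: CHF 1,058,371.0201… − CHF 550,000.00 = CHF 508,371.0201…
Balance at month 9: CHF 508,371.0201… × (1 + 0.0095)^3 = CHF 522,997.6715…
After CHF 450,000.00 payment: CHF 522,997.6715… − CHF 450,000.00 = CHF 72,997.6715…
Balance at month 18: CHF 72,997.6715… × (1 + 0.0095)^9 = CHF 79,481.4748…
Penalty: 18 × 2% × CHF 1,000,000.00 = CHF 360,000.00
Final settlement = outstanding balance + penalty = CHF 79,481.4748… + CHF 360,000.00 = CHF 439,481.47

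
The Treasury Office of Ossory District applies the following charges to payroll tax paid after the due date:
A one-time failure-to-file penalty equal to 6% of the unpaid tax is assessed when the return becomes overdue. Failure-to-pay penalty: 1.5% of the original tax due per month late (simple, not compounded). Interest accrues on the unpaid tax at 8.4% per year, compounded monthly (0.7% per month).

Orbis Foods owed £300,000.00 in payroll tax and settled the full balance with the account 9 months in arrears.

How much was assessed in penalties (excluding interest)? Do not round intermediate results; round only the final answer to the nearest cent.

£58,500.00

Failure-to-file penalty: 6% × £300,000.00 = £18,000.00
Failure-to-pay penalty: 9 × 1.5% × £300,000.00 = £40,500.00
Total penalty = £18,000.00 + £40,500.00 = £58,500.00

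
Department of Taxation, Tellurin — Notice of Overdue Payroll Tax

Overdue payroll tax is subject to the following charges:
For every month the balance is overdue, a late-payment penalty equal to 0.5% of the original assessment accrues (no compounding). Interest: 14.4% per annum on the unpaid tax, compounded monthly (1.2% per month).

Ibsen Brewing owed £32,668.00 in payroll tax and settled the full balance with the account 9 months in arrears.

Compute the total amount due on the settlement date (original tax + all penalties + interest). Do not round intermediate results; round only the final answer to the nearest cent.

£37,840.38

Late-payment penalty: 9 × 0.5% × £32,668.00 = £1,470.06
Interest: £32,668.00 × ((1 + 0.012)^9 − 1) = £32,668.00 × 0.1133318… = £3,702.3231…
Total = £32,668.00 + £1,470.0600 + £3,702.3231… = £37,840.38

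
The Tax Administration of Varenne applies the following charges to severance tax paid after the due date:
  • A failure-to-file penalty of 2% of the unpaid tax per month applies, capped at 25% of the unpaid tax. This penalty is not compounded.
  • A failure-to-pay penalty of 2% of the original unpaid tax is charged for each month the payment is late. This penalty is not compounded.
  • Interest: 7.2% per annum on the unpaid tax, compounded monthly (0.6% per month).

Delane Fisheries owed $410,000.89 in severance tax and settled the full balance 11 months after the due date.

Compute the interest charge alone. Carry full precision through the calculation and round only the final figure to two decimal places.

Interest: $410,000.89 × ((1 + 0.006)^11 − 1) = $410,000.89 × 0.0680161… = $27,886.6498…

$27,886.65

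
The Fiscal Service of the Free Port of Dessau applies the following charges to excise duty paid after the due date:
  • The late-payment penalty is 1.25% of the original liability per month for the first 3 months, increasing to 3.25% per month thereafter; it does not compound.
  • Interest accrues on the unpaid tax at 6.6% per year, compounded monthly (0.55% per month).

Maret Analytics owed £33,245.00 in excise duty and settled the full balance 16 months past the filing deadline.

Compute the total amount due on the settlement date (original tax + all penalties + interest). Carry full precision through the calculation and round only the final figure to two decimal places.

Penalty, months 1–3: 3 × 1.25% × £33,245.00 = £1,246.69…
Penalty, months 4–16: 13 × 3.25% × £33,245.00 = £14,046.01…
Interest: £33,245.00 × ((1 + 0.0055)^16 − 1) = £33,245.00 × 0.0917249… = £3,049.3929…
Total = £33,245.00 + £15,292.7000 + £3,049.3929… = £51,587.09

£51,587.09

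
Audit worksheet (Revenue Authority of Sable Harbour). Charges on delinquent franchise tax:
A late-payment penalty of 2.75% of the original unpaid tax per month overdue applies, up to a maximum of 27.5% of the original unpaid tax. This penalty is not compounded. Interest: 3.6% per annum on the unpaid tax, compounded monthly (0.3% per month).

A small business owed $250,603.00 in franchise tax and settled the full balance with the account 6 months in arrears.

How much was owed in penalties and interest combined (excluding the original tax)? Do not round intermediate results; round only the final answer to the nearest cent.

$45,894.32

Penalty: 6 × 2.75% × $250,603.00 = $41,349.50… (below the 27.5% cap of $68,915.83…)
Interest: $250,603.00 × ((1 + 0.003)^6 − 1) = $250,603.00 × 0.0181355… = $4,544.8210…
Penalties + interest = $41,349.4950 + $4,544.8210… = $45,894.32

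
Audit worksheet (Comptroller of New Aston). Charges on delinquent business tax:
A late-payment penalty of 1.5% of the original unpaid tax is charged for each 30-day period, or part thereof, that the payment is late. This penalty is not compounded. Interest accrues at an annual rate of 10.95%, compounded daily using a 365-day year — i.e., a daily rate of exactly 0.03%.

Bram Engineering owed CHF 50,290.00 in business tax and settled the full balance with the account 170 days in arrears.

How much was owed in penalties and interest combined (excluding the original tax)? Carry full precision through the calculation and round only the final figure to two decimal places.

Penalty periods: ⌈170/30⌉ = 6; penalty = 6 × 1.5% × CHF 50,290.00 = CHF 4,526.10
Interest: CHF 50,290.00 × ((1 + 0.0003)^170 − 1) = CHF 50,290.00 × 0.05231484… = CHF 2,630.9135…
Penalties + interest = CHF 4,526.1000 + CHF 2,630.9135… = CHF 7,157.01

CHF 7,157.01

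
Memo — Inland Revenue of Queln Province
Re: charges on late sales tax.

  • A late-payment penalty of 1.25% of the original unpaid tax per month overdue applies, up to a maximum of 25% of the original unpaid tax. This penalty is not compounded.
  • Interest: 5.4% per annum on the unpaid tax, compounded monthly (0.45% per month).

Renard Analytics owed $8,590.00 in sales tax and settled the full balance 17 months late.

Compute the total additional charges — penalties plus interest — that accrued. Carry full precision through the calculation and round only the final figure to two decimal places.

$2,506.71

Penalty: 17 × 1.25% × $8,590.00 = $1,825.38… (below the 25% cap of $2,147.50)
Interest: $8,590.00 × ((1 + 0.0045)^17 − 1) = $8,590.00 × 0.0793170… = $681.3326…
Penalties + interest = $1,825.3750 + $681.3326… = $2,506.71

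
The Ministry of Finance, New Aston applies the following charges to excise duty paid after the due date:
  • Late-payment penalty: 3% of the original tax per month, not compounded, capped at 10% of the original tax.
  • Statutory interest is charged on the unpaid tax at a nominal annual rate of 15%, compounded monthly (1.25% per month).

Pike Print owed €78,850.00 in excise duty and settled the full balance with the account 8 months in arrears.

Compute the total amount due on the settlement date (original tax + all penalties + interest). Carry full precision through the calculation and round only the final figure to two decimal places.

€94,973.73

Penalty (uncapped): 8 × 3% × €78,850.00 = €18,924.00; cap = 10% × €78,850.00 = €7,885.00 → penalty = €7,885.00
Interest: €78,850.00 × ((1 + 0.0125)^8 − 1) = €78,850.00 × 0.1044861… = €8,238.7291…
Total = €78,850.00 + €7,885.0000 + €8,238.7291… = €94,973.73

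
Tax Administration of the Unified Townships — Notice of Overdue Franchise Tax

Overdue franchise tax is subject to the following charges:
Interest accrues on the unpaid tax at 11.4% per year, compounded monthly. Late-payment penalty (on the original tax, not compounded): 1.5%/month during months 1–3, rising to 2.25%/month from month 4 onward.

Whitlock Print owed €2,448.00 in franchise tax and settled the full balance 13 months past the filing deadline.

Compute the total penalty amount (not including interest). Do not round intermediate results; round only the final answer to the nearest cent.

€660.96

Penalty, months 1–3: 3 × 1.5% × €2,448.00 = €110.16
Penalty, months 4–13: 10 × 2.25% × €2,448.00 = €550.80
Total penalty = €110.16 + €550.80 = €660.96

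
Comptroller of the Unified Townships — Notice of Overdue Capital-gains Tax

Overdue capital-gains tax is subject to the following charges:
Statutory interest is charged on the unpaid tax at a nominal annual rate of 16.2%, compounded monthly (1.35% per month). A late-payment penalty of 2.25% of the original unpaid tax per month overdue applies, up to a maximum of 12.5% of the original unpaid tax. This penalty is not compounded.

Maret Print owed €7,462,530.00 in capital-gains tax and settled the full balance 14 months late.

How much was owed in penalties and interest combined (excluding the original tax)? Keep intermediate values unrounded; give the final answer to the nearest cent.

€2,473,936.83

Penalty (uncapped): 14 × 2.25% × €7,462,530.00 = €2,350,696.95; cap = 12.5% × €7,462,530.00 = €932,816.25 → penalty = €932,816.25
Interest: €7,462,530.00 × ((1 + 0.0135)^14 − 1) = €7,462,530.00 × 0.2065145… = €1,541,120.5841…
Penalties + interest = €932,816.2500 + €1,541,120.5841… = €2,473,936.83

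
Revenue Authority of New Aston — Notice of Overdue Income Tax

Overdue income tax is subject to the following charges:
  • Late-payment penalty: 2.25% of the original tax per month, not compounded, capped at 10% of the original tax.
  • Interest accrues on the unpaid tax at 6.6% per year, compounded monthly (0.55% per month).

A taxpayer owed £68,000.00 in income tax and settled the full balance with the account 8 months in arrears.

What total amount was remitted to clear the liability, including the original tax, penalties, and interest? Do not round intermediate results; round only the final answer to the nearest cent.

Penalty (uncapped): 8 × 2.25% × £68,000.00 = £12,240.00; cap = 10% × £68,000.00 = £6,800.00 → penalty = £6,800.00
Interest: £68,000.00 × ((1 + 0.0055)^8 − 1) = £68,000.00 × 0.0448564… = £3,050.2339…
Total = £68,000.00 + £6,800.0000 + £3,050.2339… = £77,850.23

£77,850.23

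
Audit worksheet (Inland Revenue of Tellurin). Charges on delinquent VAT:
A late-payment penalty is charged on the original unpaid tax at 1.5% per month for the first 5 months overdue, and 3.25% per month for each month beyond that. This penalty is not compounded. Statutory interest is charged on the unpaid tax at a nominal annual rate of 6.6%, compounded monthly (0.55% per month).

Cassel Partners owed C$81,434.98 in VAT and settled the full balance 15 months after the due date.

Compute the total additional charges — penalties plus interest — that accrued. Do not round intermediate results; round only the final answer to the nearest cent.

C$39,557.30

Penalty, months 1–5: 5 × 1.5% × C$81,434.98 = C$6,107.62…
Penalty, months 6–15: 10 × 3.25% × C$81,434.98 = C$26,466.37…
Interest: C$81,434.98 × ((1 + 0.0055)^15 − 1) = C$81,434.98 × 0.0857532… = C$6,983.3113…
Penalties + interest = C$32,573.9920 + C$6,983.3113… = C$39,557.30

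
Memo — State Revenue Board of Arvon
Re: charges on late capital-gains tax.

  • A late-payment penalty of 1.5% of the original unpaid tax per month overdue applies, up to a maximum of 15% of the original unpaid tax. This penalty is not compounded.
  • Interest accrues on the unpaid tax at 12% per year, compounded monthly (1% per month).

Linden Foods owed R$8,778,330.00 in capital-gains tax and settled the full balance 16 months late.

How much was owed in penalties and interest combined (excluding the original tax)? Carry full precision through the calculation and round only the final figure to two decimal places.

R$2,831,701.80

Penalty (uncapped): 16 × 1.5% × R$8,778,330.00 = R$2,106,799.20; cap = 15% × R$8,778,330.00 = R$1,316,749.50 → penalty = R$1,316,749.50
Interest: R$8,778,330.00 × ((1 + 0.01)^16 − 1) = R$8,778,330.00 × 0.1725786… = R$1,514,952.2961…
Penalties + interest = R$1,316,749.5000 + R$1,514,952.2961… = R$2,831,701.80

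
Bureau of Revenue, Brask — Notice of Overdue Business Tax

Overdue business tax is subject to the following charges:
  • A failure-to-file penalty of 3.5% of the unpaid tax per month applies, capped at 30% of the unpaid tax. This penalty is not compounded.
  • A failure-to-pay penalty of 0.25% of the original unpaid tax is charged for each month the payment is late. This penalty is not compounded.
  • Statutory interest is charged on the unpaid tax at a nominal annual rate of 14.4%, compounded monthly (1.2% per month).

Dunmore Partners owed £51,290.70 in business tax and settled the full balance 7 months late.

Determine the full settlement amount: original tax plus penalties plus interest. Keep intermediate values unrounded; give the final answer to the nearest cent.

Failure-to-file: 7 × 3.5% × £51,290.70 = £12,566.22… (under the 30% cap)
Failure-to-pay penalty: 7 × 0.25% × £51,290.70 = £897.59…
Interest: £51,290.70 × ((1 + 0.012)^7 − 1) = £51,290.70 × 0.0870852… = £4,466.6614…
Total = £51,290.70 + £13,463.8088… + £4,466.6614… = £69,221.17

£69,221.17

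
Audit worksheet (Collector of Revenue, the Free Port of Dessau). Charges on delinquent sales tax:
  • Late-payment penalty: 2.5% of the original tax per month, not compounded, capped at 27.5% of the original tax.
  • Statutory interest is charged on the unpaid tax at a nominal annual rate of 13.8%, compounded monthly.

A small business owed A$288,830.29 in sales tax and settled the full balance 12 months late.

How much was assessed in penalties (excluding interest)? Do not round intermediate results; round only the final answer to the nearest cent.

A$79,428.33

Penalty (uncapped): 12 × 2.5% × A$288,830.29 = A$86,649.09…; cap = 27.5% × A$288,830.29 = A$79,428.33… → penalty = A$79,428.33…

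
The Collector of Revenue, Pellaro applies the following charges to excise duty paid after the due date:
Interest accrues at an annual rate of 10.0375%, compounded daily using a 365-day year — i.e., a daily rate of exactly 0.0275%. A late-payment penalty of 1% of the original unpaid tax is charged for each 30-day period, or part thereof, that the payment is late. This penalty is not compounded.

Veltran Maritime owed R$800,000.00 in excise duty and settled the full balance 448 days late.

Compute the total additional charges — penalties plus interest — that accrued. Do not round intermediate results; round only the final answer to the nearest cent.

Penalty periods: ⌈448/30⌉ = 15; penalty = 15 × 1% × R$800,000.00 = R$120,000.00
Interest: R$800,000.00 × ((1 + 0.000275)^448 − 1) = R$800,000.00 × 0.13109146… = R$104,873.1705…
Penalties + interest = R$120,000.0000 + R$104,873.1705… = R$224,873.17

R$224,873.17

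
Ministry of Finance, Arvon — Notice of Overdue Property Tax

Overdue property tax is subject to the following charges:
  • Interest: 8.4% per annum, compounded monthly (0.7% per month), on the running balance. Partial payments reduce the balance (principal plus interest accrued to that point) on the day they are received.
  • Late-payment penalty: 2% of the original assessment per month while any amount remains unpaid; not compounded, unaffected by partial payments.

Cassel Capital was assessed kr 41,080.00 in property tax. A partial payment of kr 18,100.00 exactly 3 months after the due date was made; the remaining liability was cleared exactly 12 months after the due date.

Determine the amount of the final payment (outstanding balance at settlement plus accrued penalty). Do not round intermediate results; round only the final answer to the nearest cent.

Balance at month 3: kr 41,080.0000 × (1 + 0.007)^3 = kr 41,948.7329…
After kr 18,100.00 payment: kr 41,948.7329… − kr 18,100.00 = kr 23,848.7329…
Balance at month 12: kr 23,848.7329… × (1 + 0.007)^9 = kr 25,393.9666…
Penalty: 12 × 2% × kr 41,080.00 = kr 9,859.20
Final settlement = outstanding balance + penalty = kr 25,393.9666… + kr 9,859.20 = kr 35,253.17

kr 35,253.17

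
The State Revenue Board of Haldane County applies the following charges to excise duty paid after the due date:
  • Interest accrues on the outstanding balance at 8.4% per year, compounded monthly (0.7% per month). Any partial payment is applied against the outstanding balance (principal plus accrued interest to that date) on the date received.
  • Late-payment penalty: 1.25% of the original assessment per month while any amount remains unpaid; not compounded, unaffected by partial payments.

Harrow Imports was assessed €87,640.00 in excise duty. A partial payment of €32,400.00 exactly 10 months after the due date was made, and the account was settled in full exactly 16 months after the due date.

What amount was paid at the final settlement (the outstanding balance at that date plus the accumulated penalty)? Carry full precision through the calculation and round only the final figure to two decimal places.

€81,731.39

Balance at month 10: €87,640.0000 × (1 + 0.007)^10 = €93,971.6980…
After €32,400.00 payment: €93,971.6980… − €32,400.00 = €61,571.6980…
Balance at month 16: €61,571.6980… × (1 + 0.007)^6 = €64,203.3891…
Penalty: 16 × 1.25% × €87,640.00 = €17,528.00
Final settlement = outstanding balance + penalty = €64,203.3891… + €17,528.00 = €81,731.39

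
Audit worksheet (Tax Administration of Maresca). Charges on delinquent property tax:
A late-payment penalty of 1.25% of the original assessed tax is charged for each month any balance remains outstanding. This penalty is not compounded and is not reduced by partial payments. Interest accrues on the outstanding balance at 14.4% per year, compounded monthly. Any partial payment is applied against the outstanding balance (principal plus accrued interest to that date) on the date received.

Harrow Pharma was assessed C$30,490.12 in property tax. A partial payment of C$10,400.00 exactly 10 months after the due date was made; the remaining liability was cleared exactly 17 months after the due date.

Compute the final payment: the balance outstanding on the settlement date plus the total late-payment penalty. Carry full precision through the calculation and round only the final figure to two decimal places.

Monthly rate = 14.4% ÷ 12 = 1.2%
Balance at month 10: C$30,490.1200 × (1 + 0.012)^10 = C$34,352.9675…
After C$10,400.00 payment: C$34,352.9675… − C$10,400.00 = C$23,952.9675…
Balance at month 17: C$23,952.9675… × (1 + 0.012)^7 = C$26,038.9167…
Penalty: 17 × 1.25% × C$30,490.12 = C$6,479.15…
Final settlement = outstanding balance + penalty = C$26,038.9167… + C$6,479.15… = C$32,518.07

C$32,518.07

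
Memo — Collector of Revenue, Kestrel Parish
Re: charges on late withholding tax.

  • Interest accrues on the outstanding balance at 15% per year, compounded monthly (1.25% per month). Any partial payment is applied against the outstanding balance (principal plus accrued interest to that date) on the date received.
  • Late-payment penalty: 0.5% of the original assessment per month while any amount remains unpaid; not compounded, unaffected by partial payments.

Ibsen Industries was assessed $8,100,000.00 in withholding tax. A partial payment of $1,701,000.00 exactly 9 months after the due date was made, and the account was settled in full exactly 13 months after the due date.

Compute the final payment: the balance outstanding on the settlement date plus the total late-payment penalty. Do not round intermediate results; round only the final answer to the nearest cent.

$8,258,479.97

Balance at month 9: $8,100,000.0000 × (1 + 0.0125)^9 = $9,058,166.6373…
After $1,701,000.00 payment: $9,058,166.6373… − $1,701,000.00 = $7,357,166.6373…
Balance at month 13: $7,357,166.6373… × (1 + 0.0125)^4 = $7,731,979.9704…
Penalty: 13 × 0.5% × $8,100,000.00 = $526,500.00
Final settlement = outstanding balance + penalty = $7,731,979.9704… + $526,500.00 = $8,258,479.97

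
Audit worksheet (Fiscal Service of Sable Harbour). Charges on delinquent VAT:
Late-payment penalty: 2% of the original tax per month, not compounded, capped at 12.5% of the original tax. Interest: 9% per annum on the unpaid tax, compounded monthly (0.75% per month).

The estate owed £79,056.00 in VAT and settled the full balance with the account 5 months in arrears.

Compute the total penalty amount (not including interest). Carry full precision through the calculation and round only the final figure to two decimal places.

Penalty: 5 × 2% × £79,056.00 = £7,905.60 (below the 12.5% cap of £9,882.00)

£7,905.60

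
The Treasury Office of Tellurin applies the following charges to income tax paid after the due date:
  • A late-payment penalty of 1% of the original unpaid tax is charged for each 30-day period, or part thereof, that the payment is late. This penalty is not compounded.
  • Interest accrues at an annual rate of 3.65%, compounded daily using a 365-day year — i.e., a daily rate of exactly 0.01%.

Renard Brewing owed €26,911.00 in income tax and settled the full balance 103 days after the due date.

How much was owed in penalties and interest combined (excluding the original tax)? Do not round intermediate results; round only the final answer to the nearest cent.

€1,355.04

Penalty periods: ⌈103/30⌉ = 4; penalty = 4 × 1% × €26,911.00 = €1,076.44
Interest: €26,911.00 × ((1 + 0.0001)^103 − 1) = €26,911.00 × 0.01035271… = €278.6017…
Penalties + interest = €1,076.4400 + €278.6017… = €1,355.04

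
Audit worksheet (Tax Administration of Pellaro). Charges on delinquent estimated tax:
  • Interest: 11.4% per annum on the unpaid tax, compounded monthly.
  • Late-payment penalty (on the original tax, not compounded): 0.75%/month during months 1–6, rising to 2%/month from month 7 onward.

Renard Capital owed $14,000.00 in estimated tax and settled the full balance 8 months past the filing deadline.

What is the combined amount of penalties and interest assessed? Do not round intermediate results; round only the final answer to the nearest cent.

Penalty, months 1–6: 6 × 0.75% × $14,000.00 = $630.00
Penalty, months 7–8: 2 × 2% × $14,000.00 = $560.00
Interest (11.4%/yr ÷ 12 = 0.95%/month): $14,000.00 × ((1 + 0.0095)^8 − 1) = $1,100.0582…
Penalties + interest = $1,190.0000 + $1,100.0582… = $2,290.06

$2,290.06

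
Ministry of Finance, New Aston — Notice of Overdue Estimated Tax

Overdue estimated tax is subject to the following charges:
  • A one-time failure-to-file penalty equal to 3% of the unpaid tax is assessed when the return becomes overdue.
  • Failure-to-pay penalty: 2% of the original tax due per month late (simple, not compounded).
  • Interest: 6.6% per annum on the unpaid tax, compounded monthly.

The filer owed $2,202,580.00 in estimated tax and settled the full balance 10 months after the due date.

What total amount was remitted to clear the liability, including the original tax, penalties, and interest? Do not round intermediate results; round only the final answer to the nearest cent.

Failure-to-file penalty: 3% × $2,202,580.00 = $66,077.40
Failure-to-pay penalty: 10 × 2% × $2,202,580.00 = $440,516.00
Interest (6.6%/yr ÷ 12 = 0.55%/month): $2,202,580.00 × ((1 + 0.0055)^10 − 1) = $124,184.5626…
Total = $2,202,580.00 + $506,593.4000 + $124,184.5626… = $2,833,357.96

$2,833,357.96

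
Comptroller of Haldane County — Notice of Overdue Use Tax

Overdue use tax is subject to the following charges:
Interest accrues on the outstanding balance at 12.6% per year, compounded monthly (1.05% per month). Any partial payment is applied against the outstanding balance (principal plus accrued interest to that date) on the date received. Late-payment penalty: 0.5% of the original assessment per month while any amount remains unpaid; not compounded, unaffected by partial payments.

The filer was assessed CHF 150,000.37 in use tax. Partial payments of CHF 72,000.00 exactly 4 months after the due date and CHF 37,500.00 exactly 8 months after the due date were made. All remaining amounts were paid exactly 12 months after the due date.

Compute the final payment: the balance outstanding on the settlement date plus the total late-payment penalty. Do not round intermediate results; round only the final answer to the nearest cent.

Balance at month 4: CHF 150,000.3700 × (1 + 0.0105)^4 = CHF 156,400.3072…
After CHF 72,000.00 payment: CHF 156,400.3072… − CHF 72,000.00 = CHF 84,400.3072…
Balance at month 8: CHF 84,400.3072… × (1 + 0.0105)^4 = CHF 88,001.3427…
After CHF 37,500.00 payment: CHF 88,001.3427… − CHF 37,500.00 = CHF 50,501.3427…
Balance at month 12: CHF 50,501.3427… × (1 + 0.0105)^4 = CHF 52,656.0402…
Penalty: 12 × 0.5% × CHF 150,000.37 = CHF 9,000.02…
Final settlement = outstanding balance + penalty = CHF 52,656.0402… + CHF 9,000.02… = CHF 61,656.06

CHF 61,656.06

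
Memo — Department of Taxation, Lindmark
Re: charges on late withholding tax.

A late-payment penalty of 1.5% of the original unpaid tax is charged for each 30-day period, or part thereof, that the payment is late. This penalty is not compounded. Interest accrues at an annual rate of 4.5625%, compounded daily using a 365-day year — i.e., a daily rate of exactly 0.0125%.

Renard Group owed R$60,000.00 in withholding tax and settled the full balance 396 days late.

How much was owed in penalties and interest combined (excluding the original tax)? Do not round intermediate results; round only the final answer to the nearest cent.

R$15,644.54

Penalty periods: ⌈396/30⌉ = 14; penalty = 14 × 1.5% × R$60,000.00 = R$12,600.00
Interest: R$60,000.00 × ((1 + 0.000125)^396 − 1) = R$60,000.00 × 0.05074234… = R$3,044.5405…
Penalties + interest = R$12,600.0000 + R$3,044.5405… = R$15,644.54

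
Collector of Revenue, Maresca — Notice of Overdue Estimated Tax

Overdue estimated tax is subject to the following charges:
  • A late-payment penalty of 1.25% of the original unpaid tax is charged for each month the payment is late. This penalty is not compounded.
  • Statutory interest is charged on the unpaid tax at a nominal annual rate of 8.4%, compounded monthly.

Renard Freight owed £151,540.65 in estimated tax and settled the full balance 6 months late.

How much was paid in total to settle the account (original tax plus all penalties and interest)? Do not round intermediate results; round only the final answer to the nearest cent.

Late-payment penalty: 6 × 1.25% × £151,540.65 = £11,365.55…
Interest (8.4%/yr ÷ 12 = 0.7%/month): £151,540.65 × ((1 + 0.007)^6 − 1) = £6,477.1347…
Total = £151,540.65 + £11,365.5488… + £6,477.1347… = £169,383.33

£169,383.33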